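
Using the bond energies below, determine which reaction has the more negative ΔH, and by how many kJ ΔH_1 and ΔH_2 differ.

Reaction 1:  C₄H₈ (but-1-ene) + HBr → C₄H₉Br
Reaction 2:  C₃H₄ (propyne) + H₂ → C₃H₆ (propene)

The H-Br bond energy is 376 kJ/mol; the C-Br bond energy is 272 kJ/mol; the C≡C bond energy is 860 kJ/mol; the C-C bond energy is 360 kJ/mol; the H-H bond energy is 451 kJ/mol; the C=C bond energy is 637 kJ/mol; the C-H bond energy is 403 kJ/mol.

Reaction 1:
  Bonds broken (reactants):
    C-C: 2 × 360 = 720
    C-H: 8 × 403 = 3224
    C=C: 1 × 637 = 637
    H-Br: 1 × 376 = 376
    Σ(broken) = 4957 kJ
  Bonds formed (products):
    C-Br: 1 × 272 = 272
    C-C: 3 × 360 = 1080
    C-H: 9 × 403 = 3627
    Σ(formed) = 4979 kJ
  ΔH_1 = 4957 − 4979 = −22 kJ
Reaction 2:
  Bonds broken (reactants):
    C≡C: 1 × 860 = 860
    C-C: 1 × 360 = 360
    C-H: 4 × 403 = 1612
    H-H: 1 × 451 = 451
    Σ(broken) = 3283 kJ
  Bonds formed (products):
    C-C: 1 × 360 = 360
    C-H: 6 × 403 = 2418
    C=C: 1 × 637 = 637
    Σ(formed) = 3415 kJ
  ΔH_2 = 3283 − 3415 = −132 kJ
ΔH_1 − ΔH_2 = +110 kJ, so reaction 2 has the more negative ΔH; |ΔH_1 − ΔH_2| = 110 kJ.

Reaction 2, by 110 kJ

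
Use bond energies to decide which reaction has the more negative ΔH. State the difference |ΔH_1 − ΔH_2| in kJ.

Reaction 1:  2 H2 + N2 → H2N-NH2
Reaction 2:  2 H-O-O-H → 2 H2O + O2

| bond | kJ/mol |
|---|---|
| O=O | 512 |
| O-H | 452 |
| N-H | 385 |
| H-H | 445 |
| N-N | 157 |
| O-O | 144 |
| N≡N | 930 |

Reaction 1:
  Bonds broken (reactants):
    H-H: 2 × 445 = 890
    N≡N: 1 × 930 = 930
    Σ(broken) = 1820 kJ
  Bonds formed (products):
    N-H: 4 × 385 = 1540
    N-N: 1 × 157 = 157
    Σ(formed) = 1697 kJ
  ΔH_1 = 1820 − 1697 = +123 kJ
Reaction 2:
  Bonds broken (reactants):
    O-H: 4 × 452 = 1808
    O-O: 2 × 144 = 288
    Σ(broken) = 2096 kJ
  Bonds formed (products):
    O-H: 4 × 452 = 1808
    O=O: 1 × 512 = 512
    Σ(formed) = 2320 kJ
  ΔH_2 = 2096 − 2320 = −224 kJ
ΔH_1 − ΔH_2 = +347 kJ, so reaction 2 has the more negative ΔH; |ΔH_1 − ΔH_2| = 347 kJ.

Reaction 2, by 347 kJ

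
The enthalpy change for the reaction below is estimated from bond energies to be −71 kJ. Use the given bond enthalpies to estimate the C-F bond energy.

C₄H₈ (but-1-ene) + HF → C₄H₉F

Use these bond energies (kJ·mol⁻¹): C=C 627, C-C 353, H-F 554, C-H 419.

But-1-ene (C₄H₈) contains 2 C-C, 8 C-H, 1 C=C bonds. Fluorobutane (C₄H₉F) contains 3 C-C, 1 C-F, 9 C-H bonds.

D(C-F) ≈ 480 kJ/mol

Let D be the C-F bond energy.
Σ(broken) = 2×353 + 8×419 + 1×627 + 1×554 = 5239
Σ(formed) = 3×353 + 1×D + 9×419 = 4830 + D
ΔH = Σ(broken) − Σ(formed) = (5239) − (4830 + D) = +409 − D
Setting this equal to −71 kJ gives D = 480 kJ/mol.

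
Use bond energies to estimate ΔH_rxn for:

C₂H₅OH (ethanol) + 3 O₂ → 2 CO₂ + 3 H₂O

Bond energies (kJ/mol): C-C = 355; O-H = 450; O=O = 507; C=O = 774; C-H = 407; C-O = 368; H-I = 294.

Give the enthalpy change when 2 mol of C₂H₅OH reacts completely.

ΔH = −2134 kJ

Bonds broken (reactants):
  C-C: 1 × 355 = 355
  C-H: 5 × 407 = 2035
  C-O: 1 × 368 = 368
  O-H: 1 × 450 = 450
  O=O: 3 × 507 = 1521
  Σ(broken) = 4729 kJ
Bonds formed (products):
  C=O: 4 × 774 = 3096
  O-H: 6 × 450 = 2700
  Σ(formed) = 5796 kJ
ΔH = Σ(broken) − Σ(formed) = 4729 − 5796 = −1067 kJ
For 2× the reaction as written: 2 × (−1067) = −2134 kJ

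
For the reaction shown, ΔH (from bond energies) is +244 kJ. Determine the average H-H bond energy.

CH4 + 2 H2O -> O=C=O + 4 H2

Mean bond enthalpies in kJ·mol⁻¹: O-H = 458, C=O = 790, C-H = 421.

Let D be the H-H bond energy.
Σ(broken) = 4×421 + 4×458 = 3516
Σ(formed) = 2×790 + 4×D = 1580 + 4D
ΔH = Σ(broken) − Σ(formed) = (3516) − (1580 + 4D) = +1936 − 4D
Setting this equal to +244 kJ gives 4D = 1692, so D = 423 kJ/mol.

D(H-H) ≈ 423 kJ/mol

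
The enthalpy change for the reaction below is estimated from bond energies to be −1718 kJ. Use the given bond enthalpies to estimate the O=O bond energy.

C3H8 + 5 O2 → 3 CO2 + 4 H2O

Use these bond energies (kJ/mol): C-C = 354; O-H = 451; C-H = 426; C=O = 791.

D(O=O) ≈ 504 kJ/mol

Let D be the O=O bond energy.
Σ(broken) = 2×354 + 8×426 + 5×D = 4116 + 5D
Σ(formed) = 6×791 + 8×451 = 8354
ΔH = Σ(broken) − Σ(formed) = (4116 + 5D) − (8354) = −4238 + 5D
Setting this equal to −1718 kJ gives 5D = 2520, so D = 504 kJ/mol.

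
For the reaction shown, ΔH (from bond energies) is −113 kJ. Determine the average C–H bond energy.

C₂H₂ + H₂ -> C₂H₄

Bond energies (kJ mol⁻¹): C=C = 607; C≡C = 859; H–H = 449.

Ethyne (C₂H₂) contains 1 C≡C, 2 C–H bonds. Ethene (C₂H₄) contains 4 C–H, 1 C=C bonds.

D(C–H) ≈ 407 kJ/mol

Let D be the C–H bond energy.
Σ(broken) = 1×859 + 2×D + 1×449 = 1308 + 2D
Σ(formed) = 4×D + 1×607 = 607 + 4D
ΔH = Σ(broken) − Σ(formed) = (1308 + 2D) − (607 + 4D) = +701 − 2D
Setting this equal to −113 kJ gives 2D = 814, so D = 407 kJ/mol.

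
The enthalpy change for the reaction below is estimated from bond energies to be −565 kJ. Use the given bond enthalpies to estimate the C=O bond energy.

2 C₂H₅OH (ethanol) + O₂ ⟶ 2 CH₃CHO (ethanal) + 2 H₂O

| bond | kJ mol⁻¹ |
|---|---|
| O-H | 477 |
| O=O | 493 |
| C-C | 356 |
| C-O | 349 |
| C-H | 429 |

D(C=O) ≈ 830 kJ/mol

Let D be the C=O bond energy.
Σ(broken) = 2×356 + 10×429 + 2×349 + 2×477 + 1×493 = 7147
Σ(formed) = 2×356 + 8×429 + 2×D + 4×477 = 6052 + 2D
ΔH = Σ(broken) − Σ(formed) = (7147) − (6052 + 2D) = +1095 − 2D
Setting this equal to −565 kJ gives 2D = 1660, so D = 830 kJ/mol.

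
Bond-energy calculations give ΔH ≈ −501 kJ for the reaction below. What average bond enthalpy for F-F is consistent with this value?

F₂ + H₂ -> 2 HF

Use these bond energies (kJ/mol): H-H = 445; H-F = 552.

Let D be the F-F bond energy.
Σ(broken) = 1×D + 1×445 = 445 + D
Σ(formed) = 2×552 = 1104
ΔH = Σ(broken) − Σ(formed) = (445 + D) − (1104) = −659 + D
Setting this equal to −501 kJ gives D = 158 kJ/mol.

D(F-F) ≈ 158 kJ/mol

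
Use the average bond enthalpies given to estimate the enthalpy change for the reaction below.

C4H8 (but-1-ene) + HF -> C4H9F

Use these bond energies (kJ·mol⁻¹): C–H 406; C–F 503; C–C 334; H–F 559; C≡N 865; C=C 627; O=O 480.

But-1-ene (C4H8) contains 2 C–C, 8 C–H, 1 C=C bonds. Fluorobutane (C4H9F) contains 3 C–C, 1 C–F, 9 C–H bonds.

Bonds broken (reactants):
  C–C: 2 × 334 = 668
  C–H: 8 × 406 = 3248
  C=C: 1 × 627 = 627
  H–F: 1 × 559 = 559
  Σ(broken) = 5102 kJ
Bonds formed (products):
  C–C: 3 × 334 = 1002
  C–F: 1 × 503 = 503
  C–H: 9 × 406 = 3654
  Σ(formed) = 5159 kJ
ΔH = Σ(broken) − Σ(formed) = 5102 − 5159 = −57 kJ

ΔH ≈ −57 kJ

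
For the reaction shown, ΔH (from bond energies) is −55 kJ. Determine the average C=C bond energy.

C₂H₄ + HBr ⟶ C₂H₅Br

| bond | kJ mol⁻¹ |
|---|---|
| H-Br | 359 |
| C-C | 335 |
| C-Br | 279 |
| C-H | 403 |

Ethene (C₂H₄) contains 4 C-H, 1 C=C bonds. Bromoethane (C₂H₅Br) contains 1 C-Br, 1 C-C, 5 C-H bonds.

Let D be the C=C bond energy.
Σ(broken) = 4×403 + 1×D + 1×359 = 1971 + D
Σ(formed) = 1×279 + 1×335 + 5×403 = 2629
ΔH = Σ(broken) − Σ(formed) = (1971 + D) − (2629) = −658 + D
Setting this equal to −55 kJ gives D = 603 kJ/mol.

D(C=C) ≈ 603 kJ/mol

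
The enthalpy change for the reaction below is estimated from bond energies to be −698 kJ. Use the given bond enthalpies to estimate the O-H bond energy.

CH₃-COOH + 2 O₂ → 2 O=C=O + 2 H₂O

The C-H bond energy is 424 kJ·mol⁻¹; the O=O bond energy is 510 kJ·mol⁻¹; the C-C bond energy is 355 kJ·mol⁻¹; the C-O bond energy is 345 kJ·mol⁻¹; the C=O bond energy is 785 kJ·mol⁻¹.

Let D be the O-H bond energy.
Σ(broken) = 1×355 + 3×424 + 1×345 + 1×785 + 1×D + 2×510 = 3777 + D
Σ(formed) = 4×785 + 4×D = 3140 + 4D
ΔH = Σ(broken) − Σ(formed) = (3777 + D) − (3140 + 4D) = +637 − 3D
Setting this equal to −698 kJ gives 3D = 1335, so D = 445 kJ/mol.

D(O-H) ≈ 445 kJ/mol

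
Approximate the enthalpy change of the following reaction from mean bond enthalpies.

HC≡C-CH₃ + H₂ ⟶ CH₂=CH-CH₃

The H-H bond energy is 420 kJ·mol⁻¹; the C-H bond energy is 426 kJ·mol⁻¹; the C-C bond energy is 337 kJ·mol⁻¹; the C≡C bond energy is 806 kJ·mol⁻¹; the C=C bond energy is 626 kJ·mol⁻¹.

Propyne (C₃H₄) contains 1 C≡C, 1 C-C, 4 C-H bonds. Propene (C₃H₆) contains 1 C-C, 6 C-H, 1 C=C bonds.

Bonds broken (reactants):
  C≡C: 1 × 806 = 806
  C-C: 1 × 337 = 337
  C-H: 4 × 426 = 1704
  H-H: 1 × 420 = 420
  Σ(broken) = 3267 kJ
Bonds formed (products):
  C-C: 1 × 337 = 337
  C-H: 6 × 426 = 2556
  C=C: 1 × 626 = 626
  Σ(formed) = 3519 kJ
ΔH = Σ(broken) − Σ(formed) = 3267 − 3519 = −252 kJ

ΔH ≈ −252 kJ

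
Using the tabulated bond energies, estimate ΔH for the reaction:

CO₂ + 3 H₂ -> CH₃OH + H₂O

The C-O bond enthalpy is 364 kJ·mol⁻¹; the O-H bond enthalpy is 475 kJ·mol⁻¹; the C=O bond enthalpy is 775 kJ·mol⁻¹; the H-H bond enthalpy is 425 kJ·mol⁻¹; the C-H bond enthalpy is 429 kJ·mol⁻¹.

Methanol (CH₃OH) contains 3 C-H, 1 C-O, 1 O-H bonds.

ΔH ≈ −251 kJ

Bonds broken (reactants):
  C=O: 2 × 775 = 1550
  H-H: 3 × 425 = 1275
  Σ(broken) = 2825 kJ
Bonds formed (products):
  C-H: 3 × 429 = 1287
  C-O: 1 × 364 = 364
  O-H: 3 × 475 = 1425
  Σ(formed) = 3076 kJ
ΔH = Σ(broken) − Σ(formed) = 2825 − 3076 = −251 kJ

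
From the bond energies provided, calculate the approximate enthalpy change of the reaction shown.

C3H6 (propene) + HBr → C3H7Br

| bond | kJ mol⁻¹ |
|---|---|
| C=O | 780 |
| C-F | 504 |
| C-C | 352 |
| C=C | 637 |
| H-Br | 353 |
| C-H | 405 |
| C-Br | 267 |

Bonds broken (reactants):
  C-C: 1 × 352 = 352
  C-H: 6 × 405 = 2430
  C=C: 1 × 637 = 637
  H-Br: 1 × 353 = 353
  Σ(broken) = 3772 kJ
Bonds formed (products):
  C-Br: 1 × 267 = 267
  C-C: 2 × 352 = 704
  C-H: 7 × 405 = 2835
  Σ(formed) = 3806 kJ
ΔH = Σ(broken) − Σ(formed) = 3772 − 3806 = −34 kJ

ΔH ≈ −34 kJ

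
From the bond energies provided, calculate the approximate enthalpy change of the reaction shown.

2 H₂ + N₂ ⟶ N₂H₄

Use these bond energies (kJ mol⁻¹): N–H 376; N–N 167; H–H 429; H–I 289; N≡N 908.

Bonds broken (reactants):
  H–H: 2 × 429 = 858
  N≡N: 1 × 908 = 908
  Σ(broken) = 1766 kJ
Bonds formed (products):
  N–H: 4 × 376 = 1504
  N–N: 1 × 167 = 167
  Σ(formed) = 1671 kJ
ΔH = Σ(broken) − Σ(formed) = 1766 − 1671 = +95 kJ

ΔH ≈ +95 kJ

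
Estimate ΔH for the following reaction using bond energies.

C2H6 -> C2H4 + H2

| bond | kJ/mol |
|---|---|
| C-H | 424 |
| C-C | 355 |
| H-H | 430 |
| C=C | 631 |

Bonds broken (reactants):
  C-C: 1 × 355 = 355
  C-H: 6 × 424 = 2544
  Σ(broken) = 2899 kJ
Bonds formed (products):
  C-H: 4 × 424 = 1696
  C=C: 1 × 631 = 631
  H-H: 1 × 430 = 430
  Σ(formed) = 2757 kJ
ΔH = Σ(broken) − Σ(formed) = 2899 − 2757 = +142 kJ

ΔH ≈ +142 kJ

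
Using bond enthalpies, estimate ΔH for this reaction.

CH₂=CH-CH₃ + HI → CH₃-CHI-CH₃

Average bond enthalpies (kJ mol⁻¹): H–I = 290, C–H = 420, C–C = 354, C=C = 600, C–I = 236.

ΔH ≈ −120 kJ

Bonds broken (reactants):
  C–C: 1 × 354 = 354
  C–H: 6 × 420 = 2520
  C=C: 1 × 600 = 600
  H–I: 1 × 290 = 290
  Σ(broken) = 3764 kJ
Bonds formed (products):
  C–C: 2 × 354 = 708
  C–H: 7 × 420 = 2940
  C–I: 1 × 236 = 236
  Σ(formed) = 3884 kJ
ΔH = Σ(broken) − Σ(formed) = 3764 − 3884 = −120 kJ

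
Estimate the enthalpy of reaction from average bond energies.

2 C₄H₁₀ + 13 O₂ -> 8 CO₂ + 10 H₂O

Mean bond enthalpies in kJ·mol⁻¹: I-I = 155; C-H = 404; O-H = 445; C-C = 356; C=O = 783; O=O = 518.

Bonds broken (reactants):
  C-C: 6 × 356 = 2136
  C-H: 20 × 404 = 8080
  O=O: 13 × 518 = 6734
  Σ(broken) = 16950 kJ
Bonds formed (products):
  C=O: 16 × 783 = 12528
  O-H: 20 × 445 = 8900
  Σ(formed) = 21428 kJ
ΔH = Σ(broken) − Σ(formed) = 16950 − 21428 = −4478 kJ

ΔH ≈ −4478 kJ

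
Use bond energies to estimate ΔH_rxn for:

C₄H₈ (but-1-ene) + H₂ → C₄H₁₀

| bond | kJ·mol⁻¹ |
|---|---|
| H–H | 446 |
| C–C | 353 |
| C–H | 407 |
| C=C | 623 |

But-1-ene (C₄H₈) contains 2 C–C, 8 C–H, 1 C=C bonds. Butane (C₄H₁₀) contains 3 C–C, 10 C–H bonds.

ΔH ≈ −98 kJ

Bonds broken (reactants):
  C–C: 2 × 353 = 706
  C–H: 8 × 407 = 3256
  C=C: 1 × 623 = 623
  H–H: 1 × 446 = 446
  Σ(broken) = 5031 kJ
Bonds formed (products):
  C–C: 3 × 353 = 1059
  C–H: 10 × 407 = 4070
  Σ(formed) = 5129 kJ
ΔH = Σ(broken) − Σ(formed) = 5031 − 5129 = −98 kJ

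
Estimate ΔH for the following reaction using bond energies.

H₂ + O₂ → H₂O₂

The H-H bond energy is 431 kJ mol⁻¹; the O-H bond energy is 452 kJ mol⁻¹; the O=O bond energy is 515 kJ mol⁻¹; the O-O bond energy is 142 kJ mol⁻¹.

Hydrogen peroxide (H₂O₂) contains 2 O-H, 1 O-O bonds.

Bonds broken (reactants):
  H-H: 1 × 431 = 431
  O=O: 1 × 515 = 515
  Σ(broken) = 946 kJ
Bonds formed (products):
  O-H: 2 × 452 = 904
  O-O: 1 × 142 = 142
  Σ(formed) = 1046 kJ
ΔH = Σ(broken) − Σ(formed) = 946 − 1046 = −100 kJ

ΔH ≈ −100 kJ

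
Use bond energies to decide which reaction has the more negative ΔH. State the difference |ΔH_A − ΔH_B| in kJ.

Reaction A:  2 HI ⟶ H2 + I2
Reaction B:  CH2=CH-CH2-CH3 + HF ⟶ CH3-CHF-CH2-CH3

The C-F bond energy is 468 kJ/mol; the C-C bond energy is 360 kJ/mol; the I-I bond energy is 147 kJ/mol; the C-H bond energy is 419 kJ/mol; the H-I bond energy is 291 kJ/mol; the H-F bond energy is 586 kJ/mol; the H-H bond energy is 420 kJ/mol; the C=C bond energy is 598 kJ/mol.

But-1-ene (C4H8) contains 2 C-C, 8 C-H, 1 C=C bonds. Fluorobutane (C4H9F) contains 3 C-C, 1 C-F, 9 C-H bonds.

Reaction A:
  Bonds broken (reactants):
    H-I: 2 × 291 = 582
    Σ(broken) = 582 kJ
  Bonds formed (products):
    H-H: 1 × 420 = 420
    I-I: 1 × 147 = 147
    Σ(formed) = 567 kJ
  ΔH_A = 582 − 567 = +15 kJ
Reaction B:
  Bonds broken (reactants):
    C-C: 2 × 360 = 720
    C-H: 8 × 419 = 3352
    C=C: 1 × 598 = 598
    H-F: 1 × 586 = 586
    Σ(broken) = 5256 kJ
  Bonds formed (products):
    C-C: 3 × 360 = 1080
    C-F: 1 × 468 = 468
    C-H: 9 × 419 = 3771
    Σ(formed) = 5319 kJ
  ΔH_B = 5256 − 5319 = −63 kJ
ΔH_A − ΔH_B = +78 kJ, so reaction B has the more negative ΔH; |ΔH_A − ΔH_B| = 78 kJ.

Reaction B, by 78 kJ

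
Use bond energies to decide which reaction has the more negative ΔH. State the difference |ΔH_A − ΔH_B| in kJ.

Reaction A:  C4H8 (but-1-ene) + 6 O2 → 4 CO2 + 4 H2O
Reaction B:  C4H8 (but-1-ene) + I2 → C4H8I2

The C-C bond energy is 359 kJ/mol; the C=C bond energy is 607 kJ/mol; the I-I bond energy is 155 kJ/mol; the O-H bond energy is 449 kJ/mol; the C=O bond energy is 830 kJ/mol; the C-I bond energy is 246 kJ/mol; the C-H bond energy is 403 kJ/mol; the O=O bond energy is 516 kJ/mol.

Reaction A:
  Bonds broken (reactants):
    C-C: 2 × 359 = 718
    C-H: 8 × 403 = 3224
    C=C: 1 × 607 = 607
    O=O: 6 × 516 = 3096
    Σ(broken) = 7645 kJ
  Bonds formed (products):
    C=O: 8 × 830 = 6640
    O-H: 8 × 449 = 3592
    Σ(formed) = 10232 kJ
  ΔH_A = 7645 − 10232 = −2587 kJ
Reaction B:
  Bonds broken (reactants):
    C-C: 2 × 359 = 718
    C-H: 8 × 403 = 3224
    C=C: 1 × 607 = 607
    I-I: 1 × 155 = 155
    Σ(broken) = 4704 kJ
  Bonds formed (products):
    C-C: 3 × 359 = 1077
    C-H: 8 × 403 = 3224
    C-I: 2 × 246 = 492
    Σ(formed) = 4793 kJ
  ΔH_B = 4704 − 4793 = −89 kJ
ΔH_A − ΔH_B = −2498 kJ, so reaction A has the more negative ΔH; |ΔH_A − ΔH_B| = 2498 kJ.

Reaction A, by 2498 kJ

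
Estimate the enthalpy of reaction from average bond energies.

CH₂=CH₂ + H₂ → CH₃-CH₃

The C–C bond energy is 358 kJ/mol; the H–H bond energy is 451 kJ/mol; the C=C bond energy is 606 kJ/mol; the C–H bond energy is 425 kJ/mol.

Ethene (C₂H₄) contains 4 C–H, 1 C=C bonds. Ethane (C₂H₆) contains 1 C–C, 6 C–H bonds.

Bonds broken (reactants):
  C–H: 4 × 425 = 1700
  C=C: 1 × 606 = 606
  H–H: 1 × 451 = 451
  Σ(broken) = 2757 kJ
Bonds formed (products):
  C–C: 1 × 358 = 358
  C–H: 6 × 425 = 2550
  Σ(formed) = 2908 kJ
ΔH = Σ(broken) − Σ(formed) = 2757 − 2908 = −151 kJ

ΔH ≈ −151 kJ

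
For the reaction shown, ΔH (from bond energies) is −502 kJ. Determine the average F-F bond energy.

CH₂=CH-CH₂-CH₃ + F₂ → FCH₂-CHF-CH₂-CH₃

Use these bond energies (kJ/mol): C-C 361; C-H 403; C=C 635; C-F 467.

Let D be the F-F bond energy.
Σ(broken) = 2×361 + 8×403 + 1×635 + 1×D = 4581 + D
Σ(formed) = 3×361 + 2×467 + 8×403 = 5241
ΔH = Σ(broken) − Σ(formed) = (4581 + D) − (5241) = −660 + D
Setting this equal to −502 kJ gives D = 158 kJ/mol.

D(F-F) ≈ 158 kJ/mol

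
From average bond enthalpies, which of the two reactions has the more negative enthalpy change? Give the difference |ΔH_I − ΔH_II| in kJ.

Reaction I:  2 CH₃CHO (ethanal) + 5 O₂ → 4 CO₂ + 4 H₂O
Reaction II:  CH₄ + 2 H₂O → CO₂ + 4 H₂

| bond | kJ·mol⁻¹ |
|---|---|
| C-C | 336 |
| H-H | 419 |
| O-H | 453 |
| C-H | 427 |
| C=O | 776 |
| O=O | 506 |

Reaction I:
  Bonds broken (reactants):
    C-C: 2 × 336 = 672
    C-H: 8 × 427 = 3416
    C=O: 2 × 776 = 1552
    O=O: 5 × 506 = 2530
    Σ(broken) = 8170 kJ
  Bonds formed (products):
    C=O: 8 × 776 = 6208
    O-H: 8 × 453 = 3624
    Σ(formed) = 9832 kJ
  ΔH_I = 8170 − 9832 = −1662 kJ
Reaction II:
  Bonds broken (reactants):
    C-H: 4 × 427 = 1708
    O-H: 4 × 453 = 1812
    Σ(broken) = 3520 kJ
  Bonds formed (products):
    C=O: 2 × 776 = 1552
    H-H: 4 × 419 = 1676
    Σ(formed) = 3228 kJ
  ΔH_II = 3520 − 3228 = +292 kJ
ΔH_I − ΔH_II = −1954 kJ, so reaction I has the more negative ΔH; |ΔH_I − ΔH_II| = 1954 kJ.

Reaction I, by 1954 kJ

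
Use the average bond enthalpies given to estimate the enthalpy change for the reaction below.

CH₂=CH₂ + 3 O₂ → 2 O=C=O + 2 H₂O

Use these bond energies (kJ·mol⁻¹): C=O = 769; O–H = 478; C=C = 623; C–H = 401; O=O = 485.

Bonds broken (reactants):
  C–H: 4 × 401 = 1604
  C=C: 1 × 623 = 623
  O=O: 3 × 485 = 1455
  Σ(broken) = 3682 kJ
Bonds formed (products):
  C=O: 4 × 769 = 3076
  O–H: 4 × 478 = 1912
  Σ(formed) = 4988 kJ
ΔH = Σ(broken) − Σ(formed) = 3682 − 4988 = −1306 kJ

ΔH ≈ −1306 kJ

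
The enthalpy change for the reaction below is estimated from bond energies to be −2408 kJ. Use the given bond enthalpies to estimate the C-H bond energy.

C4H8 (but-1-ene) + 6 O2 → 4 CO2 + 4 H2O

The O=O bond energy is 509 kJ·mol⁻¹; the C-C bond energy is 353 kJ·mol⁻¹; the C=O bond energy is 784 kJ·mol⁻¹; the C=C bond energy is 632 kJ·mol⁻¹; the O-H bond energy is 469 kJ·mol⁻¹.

D(C-H) ≈ 403 kJ/mol

Let D be the C-H bond energy.
Σ(broken) = 2×353 + 8×D + 1×632 + 6×509 = 4392 + 8D
Σ(formed) = 8×784 + 8×469 = 10024
ΔH = Σ(broken) − Σ(formed) = (4392 + 8D) − (10024) = −5632 + 8D
Setting this equal to −2408 kJ gives 8D = 3224, so D = 403 kJ/mol.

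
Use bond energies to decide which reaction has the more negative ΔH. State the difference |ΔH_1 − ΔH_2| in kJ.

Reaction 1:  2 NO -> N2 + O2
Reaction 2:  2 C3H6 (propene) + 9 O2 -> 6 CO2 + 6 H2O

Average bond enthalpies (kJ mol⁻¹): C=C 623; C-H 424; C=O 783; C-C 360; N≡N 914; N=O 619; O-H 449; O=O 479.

Reaction 1:
  Bonds broken (reactants):
    N=O: 2 × 619 = 1238
    Σ(broken) = 1238 kJ
  Bonds formed (products):
    N≡N: 1 × 914 = 914
    O=O: 1 × 479 = 479
    Σ(formed) = 1393 kJ
  ΔH_1 = 1238 − 1393 = −155 kJ
Reaction 2:
  Bonds broken (reactants):
    C-C: 2 × 360 = 720
    C-H: 12 × 424 = 5088
    C=C: 2 × 623 = 1246
    O=O: 9 × 479 = 4311
    Σ(broken) = 11365 kJ
  Bonds formed (products):
    C=O: 12 × 783 = 9396
    O-H: 12 × 449 = 5388
    Σ(formed) = 14784 kJ
  ΔH_2 = 11365 − 14784 = −3419 kJ
ΔH_1 − ΔH_2 = +3264 kJ, so reaction 2 has the more negative ΔH; |ΔH_1 − ΔH_2| = 3264 kJ.

Reaction 2, by 3264 kJ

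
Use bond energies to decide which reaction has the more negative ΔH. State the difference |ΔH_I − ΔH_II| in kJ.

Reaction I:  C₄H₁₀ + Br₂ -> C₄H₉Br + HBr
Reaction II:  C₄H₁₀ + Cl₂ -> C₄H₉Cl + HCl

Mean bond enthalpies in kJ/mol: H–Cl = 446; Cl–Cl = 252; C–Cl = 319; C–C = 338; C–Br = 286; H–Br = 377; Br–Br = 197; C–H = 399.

Reaction II, by 47 kJ

Reaction I:
  Bonds broken (reactants):
    Br–Br: 1 × 197 = 197
    C–C: 3 × 338 = 1014
    C–H: 10 × 399 = 3990
    Σ(broken) = 5201 kJ
  Bonds formed (products):
    C–Br: 1 × 286 = 286
    C–C: 3 × 338 = 1014
    C–H: 9 × 399 = 3591
    H–Br: 1 × 377 = 377
    Σ(formed) = 5268 kJ
  ΔH_I = 5201 − 5268 = −67 kJ
Reaction II:
  Bonds broken (reactants):
    C–C: 3 × 338 = 1014
    C–H: 10 × 399 = 3990
    Cl–Cl: 1 × 252 = 252
    Σ(broken) = 5256 kJ
  Bonds formed (products):
    C–C: 3 × 338 = 1014
    C–Cl: 1 × 319 = 319
    C–H: 9 × 399 = 3591
    H–Cl: 1 × 446 = 446
    Σ(formed) = 5370 kJ
  ΔH_II = 5256 − 5370 = −114 kJ
ΔH_I − ΔH_II = +47 kJ, so reaction II has the more negative ΔH; |ΔH_I − ΔH_II| = 47 kJ.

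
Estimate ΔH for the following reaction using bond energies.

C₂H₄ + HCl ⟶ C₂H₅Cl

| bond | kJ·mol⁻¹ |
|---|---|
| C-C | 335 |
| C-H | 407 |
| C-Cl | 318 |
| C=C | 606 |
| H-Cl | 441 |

ΔH ≈ −13 kJ

Bonds broken (reactants):
  C-H: 4 × 407 = 1628
  C=C: 1 × 606 = 606
  H-Cl: 1 × 441 = 441
  Σ(broken) = 2675 kJ
Bonds formed (products):
  C-C: 1 × 335 = 335
  C-Cl: 1 × 318 = 318
  C-H: 5 × 407 = 2035
  Σ(formed) = 2688 kJ
ΔH = Σ(broken) − Σ(formed) = 2675 − 2688 = −13 kJ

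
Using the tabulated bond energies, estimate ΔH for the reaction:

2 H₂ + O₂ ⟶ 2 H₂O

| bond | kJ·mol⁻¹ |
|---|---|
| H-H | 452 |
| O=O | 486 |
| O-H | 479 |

ΔH ≈ −526 kJ

Bonds broken (reactants):
  H-H: 2 × 452 = 904
  O=O: 1 × 486 = 486
  Σ(broken) = 1390 kJ
Bonds formed (products):
  O-H: 4 × 479 = 1916
  Σ(formed) = 1916 kJ
ΔH = Σ(broken) − Σ(formed) = 1390 − 1916 = −526 kJ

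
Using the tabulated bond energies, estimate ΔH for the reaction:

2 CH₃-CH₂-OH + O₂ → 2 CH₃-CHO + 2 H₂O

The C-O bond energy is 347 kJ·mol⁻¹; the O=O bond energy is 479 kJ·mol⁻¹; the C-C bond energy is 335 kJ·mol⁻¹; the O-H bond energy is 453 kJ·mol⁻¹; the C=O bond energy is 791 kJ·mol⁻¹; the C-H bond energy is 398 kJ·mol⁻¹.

ΔH ≈ −519 kJ

Bonds broken (reactants):
  C-C: 2 × 335 = 670
  C-H: 10 × 398 = 3980
  C-O: 2 × 347 = 694
  O-H: 2 × 453 = 906
  O=O: 1 × 479 = 479
  Σ(broken) = 6729 kJ
Bonds formed (products):
  C-C: 2 × 335 = 670
  C-H: 8 × 398 = 3184
  C=O: 2 × 791 = 1582
  O-H: 4 × 453 = 1812
  Σ(formed) = 7248 kJ
ΔH = Σ(broken) − Σ(formed) = 6729 − 7248 = −519 kJ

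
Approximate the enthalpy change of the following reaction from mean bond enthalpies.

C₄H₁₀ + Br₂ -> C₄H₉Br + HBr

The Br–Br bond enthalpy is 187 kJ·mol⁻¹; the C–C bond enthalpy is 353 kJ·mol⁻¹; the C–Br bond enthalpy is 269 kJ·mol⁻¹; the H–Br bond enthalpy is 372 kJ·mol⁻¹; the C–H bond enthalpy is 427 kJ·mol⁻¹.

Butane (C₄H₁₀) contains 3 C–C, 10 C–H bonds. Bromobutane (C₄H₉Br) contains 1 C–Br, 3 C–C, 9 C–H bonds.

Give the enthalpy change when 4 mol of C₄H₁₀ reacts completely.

Bonds broken (reactants):
  Br–Br: 1 × 187 = 187
  C–C: 3 × 353 = 1059
  C–H: 10 × 427 = 4270
  Σ(broken) = 5516 kJ
Bonds formed (products):
  C–Br: 1 × 269 = 269
  C–C: 3 × 353 = 1059
  C–H: 9 × 427 = 3843
  H–Br: 1 × 372 = 372
  Σ(formed) = 5543 kJ
ΔH = Σ(broken) − Σ(formed) = 5516 − 5543 = −27 kJ
For 4× the reaction as written: 4 × (−27) = −108 kJ

ΔH = −108 kJ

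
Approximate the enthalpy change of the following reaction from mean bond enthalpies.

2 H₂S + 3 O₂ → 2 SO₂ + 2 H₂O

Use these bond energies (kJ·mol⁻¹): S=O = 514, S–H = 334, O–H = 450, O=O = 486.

Bonds broken (reactants):
  O=O: 3 × 486 = 1458
  S–H: 4 × 334 = 1336
  Σ(broken) = 2794 kJ
Bonds formed (products):
  O–H: 4 × 450 = 1800
  S=O: 4 × 514 = 2056
  Σ(formed) = 3856 kJ
ΔH = Σ(broken) − Σ(formed) = 2794 − 3856 = −1062 kJ

ΔH ≈ −1062 kJ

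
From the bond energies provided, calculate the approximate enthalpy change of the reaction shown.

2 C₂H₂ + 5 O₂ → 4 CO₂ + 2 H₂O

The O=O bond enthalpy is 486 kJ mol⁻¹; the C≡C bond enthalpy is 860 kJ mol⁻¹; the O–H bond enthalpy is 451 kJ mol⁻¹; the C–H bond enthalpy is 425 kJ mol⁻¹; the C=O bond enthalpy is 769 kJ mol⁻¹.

ΔH ≈ −2106 kJ

Bonds broken (reactants):
  C≡C: 2 × 860 = 1720
  C–H: 4 × 425 = 1700
  O=O: 5 × 486 = 2430
  Σ(broken) = 5850 kJ
Bonds formed (products):
  C=O: 8 × 769 = 6152
  O–H: 4 × 451 = 1804
  Σ(formed) = 7956 kJ
ΔH = Σ(broken) − Σ(formed) = 5850 − 7956 = −2106 kJ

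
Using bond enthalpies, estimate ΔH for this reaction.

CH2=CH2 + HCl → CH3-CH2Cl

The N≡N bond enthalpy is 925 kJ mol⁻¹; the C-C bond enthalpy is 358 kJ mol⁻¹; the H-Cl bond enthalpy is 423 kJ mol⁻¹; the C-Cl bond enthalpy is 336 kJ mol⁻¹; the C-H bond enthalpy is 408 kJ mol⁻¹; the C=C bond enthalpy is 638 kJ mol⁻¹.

ΔH ≈ −41 kJ

Bonds broken (reactants):
  C-H: 4 × 408 = 1632
  C=C: 1 × 638 = 638
  H-Cl: 1 × 423 = 423
  Σ(broken) = 2693 kJ
Bonds formed (products):
  C-C: 1 × 358 = 358
  C-Cl: 1 × 336 = 336
  C-H: 5 × 408 = 2040
  Σ(formed) = 2734 kJ
ΔH = Σ(broken) − Σ(formed) = 2693 − 2734 = −41 kJ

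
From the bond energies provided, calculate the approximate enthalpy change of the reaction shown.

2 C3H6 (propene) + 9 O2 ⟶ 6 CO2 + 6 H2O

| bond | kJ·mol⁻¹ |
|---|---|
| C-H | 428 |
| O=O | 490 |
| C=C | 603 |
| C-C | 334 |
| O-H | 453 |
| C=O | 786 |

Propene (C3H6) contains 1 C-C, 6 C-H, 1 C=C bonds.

ΔH ≈ −3448 kJ

Bonds broken (reactants):
  C-C: 2 × 334 = 668
  C-H: 12 × 428 = 5136
  C=C: 2 × 603 = 1206
  O=O: 9 × 490 = 4410
  Σ(broken) = 11420 kJ
Bonds formed (products):
  C=O: 12 × 786 = 9432
  O-H: 12 × 453 = 5436
  Σ(formed) = 14868 kJ
ΔH = Σ(broken) − Σ(formed) = 11420 − 14868 = −3448 kJ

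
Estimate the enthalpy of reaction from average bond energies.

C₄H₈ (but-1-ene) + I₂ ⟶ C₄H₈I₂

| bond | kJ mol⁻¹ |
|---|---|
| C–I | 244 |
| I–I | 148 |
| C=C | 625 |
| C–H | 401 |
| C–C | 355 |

ΔH ≈ −70 kJ

Bonds broken (reactants):
  C–C: 2 × 355 = 710
  C–H: 8 × 401 = 3208
  C=C: 1 × 625 = 625
  I–I: 1 × 148 = 148
  Σ(broken) = 4691 kJ
Bonds formed (products):
  C–C: 3 × 355 = 1065
  C–H: 8 × 401 = 3208
  C–I: 2 × 244 = 488
  Σ(formed) = 4761 kJ
ΔH = Σ(broken) − Σ(formed) = 4691 − 4761 = −70 kJ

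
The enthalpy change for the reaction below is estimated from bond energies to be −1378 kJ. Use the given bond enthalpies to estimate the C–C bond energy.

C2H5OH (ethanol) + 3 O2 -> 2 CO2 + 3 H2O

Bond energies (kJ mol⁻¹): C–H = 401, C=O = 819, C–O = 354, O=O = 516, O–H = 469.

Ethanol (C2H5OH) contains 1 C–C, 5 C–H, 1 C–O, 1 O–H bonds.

D(C–C) ≈ 336 kJ/mol

Let D be the C–C bond energy.
Σ(broken) = 1×D + 5×401 + 1×354 + 1×469 + 3×516 = 4376 + D
Σ(formed) = 4×819 + 6×469 = 6090
ΔH = Σ(broken) − Σ(formed) = (4376 + D) − (6090) = −1714 + D
Setting this equal to −1378 kJ gives D = 336 kJ/mol.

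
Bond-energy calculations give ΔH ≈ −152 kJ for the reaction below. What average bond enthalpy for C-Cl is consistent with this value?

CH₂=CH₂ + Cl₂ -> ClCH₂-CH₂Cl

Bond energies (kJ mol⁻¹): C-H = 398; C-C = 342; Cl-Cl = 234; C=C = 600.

D(C-Cl) ≈ 322 kJ/mol

Let D be the C-Cl bond energy.
Σ(broken) = 4×398 + 1×600 + 1×234 = 2426
Σ(formed) = 1×342 + 2×D + 4×398 = 1934 + 2D
ΔH = Σ(broken) − Σ(formed) = (2426) − (1934 + 2D) = +492 − 2D
Setting this equal to −152 kJ gives 2D = 644, so D = 322 kJ/mol.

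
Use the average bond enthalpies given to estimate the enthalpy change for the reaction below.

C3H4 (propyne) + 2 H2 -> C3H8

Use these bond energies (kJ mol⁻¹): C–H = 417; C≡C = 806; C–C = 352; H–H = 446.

ΔH ≈ −322 kJ

Bonds broken (reactants):
  C≡C: 1 × 806 = 806
  C–C: 1 × 352 = 352
  C–H: 4 × 417 = 1668
  H–H: 2 × 446 = 892
  Σ(broken) = 3718 kJ
Bonds formed (products):
  C–C: 2 × 352 = 704
  C–H: 8 × 417 = 3336
  Σ(formed) = 4040 kJ
ΔH = Σ(broken) − Σ(formed) = 3718 − 4040 = −322 kJ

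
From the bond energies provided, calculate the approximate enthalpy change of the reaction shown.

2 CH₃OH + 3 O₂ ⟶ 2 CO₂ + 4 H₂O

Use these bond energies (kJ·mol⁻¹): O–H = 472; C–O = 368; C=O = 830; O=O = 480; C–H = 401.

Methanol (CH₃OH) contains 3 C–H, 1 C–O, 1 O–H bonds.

Bonds broken (reactants):
  C–H: 6 × 401 = 2406
  C–O: 2 × 368 = 736
  O–H: 2 × 472 = 944
  O=O: 3 × 480 = 1440
  Σ(broken) = 5526 kJ
Bonds formed (products):
  C=O: 4 × 830 = 3320
  O–H: 8 × 472 = 3776
  Σ(formed) = 7096 kJ
ΔH = Σ(broken) − Σ(formed) = 5526 − 7096 = −1570 kJ

ΔH ≈ −1570 kJ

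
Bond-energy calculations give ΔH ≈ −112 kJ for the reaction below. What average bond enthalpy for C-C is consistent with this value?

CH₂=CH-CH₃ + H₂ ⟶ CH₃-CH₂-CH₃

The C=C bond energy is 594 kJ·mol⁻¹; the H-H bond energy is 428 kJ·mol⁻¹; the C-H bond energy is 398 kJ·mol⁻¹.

D(C-C) ≈ 338 kJ/mol

Let D be the C-C bond energy.
Σ(broken) = 1×D + 6×398 + 1×594 + 1×428 = 3410 + D
Σ(formed) = 2×D + 8×398 = 3184 + 2D
ΔH = Σ(broken) − Σ(formed) = (3410 + D) − (3184 + 2D) = +226 − D
Setting this equal to −112 kJ gives D = 338 kJ/mol.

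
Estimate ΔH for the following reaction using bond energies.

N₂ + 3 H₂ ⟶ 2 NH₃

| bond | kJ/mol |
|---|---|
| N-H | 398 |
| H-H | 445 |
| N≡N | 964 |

ΔH ≈ −89 kJ

Bonds broken (reactants):
  H-H: 3 × 445 = 1335
  N≡N: 1 × 964 = 964
  Σ(broken) = 2299 kJ
Bonds formed (products):
  N-H: 6 × 398 = 2388
  Σ(formed) = 2388 kJ
ΔH = Σ(broken) − Σ(formed) = 2299 − 2388 = −89 kJ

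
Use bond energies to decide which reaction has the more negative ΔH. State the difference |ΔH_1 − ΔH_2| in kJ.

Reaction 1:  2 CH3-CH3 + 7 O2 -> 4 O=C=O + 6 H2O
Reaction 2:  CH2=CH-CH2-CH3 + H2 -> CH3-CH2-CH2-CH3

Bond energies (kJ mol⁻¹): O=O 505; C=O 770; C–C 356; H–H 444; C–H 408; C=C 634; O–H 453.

Reaction 1:
  Bonds broken (reactants):
    C–C: 2 × 356 = 712
    C–H: 12 × 408 = 4896
    O=O: 7 × 505 = 3535
    Σ(broken) = 9143 kJ
  Bonds formed (products):
    C=O: 8 × 770 = 6160
    O–H: 12 × 453 = 5436
    Σ(formed) = 11596 kJ
  ΔH_1 = 9143 − 11596 = −2453 kJ
Reaction 2:
  Bonds broken (reactants):
    C–C: 2 × 356 = 712
    C–H: 8 × 408 = 3264
    C=C: 1 × 634 = 634
    H–H: 1 × 444 = 444
    Σ(broken) = 5054 kJ
  Bonds formed (products):
    C–C: 3 × 356 = 1068
    C–H: 10 × 408 = 4080
    Σ(formed) = 5148 kJ
  ΔH_2 = 5054 − 5148 = −94 kJ
ΔH_1 − ΔH_2 = −2359 kJ, so reaction 1 has the more negative ΔH; |ΔH_1 − ΔH_2| = 2359 kJ.

Reaction 1, by 2359 kJ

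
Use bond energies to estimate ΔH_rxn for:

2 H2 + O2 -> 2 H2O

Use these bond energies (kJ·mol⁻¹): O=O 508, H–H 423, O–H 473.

Bonds broken (reactants):
  H–H: 2 × 423 = 846
  O=O: 1 × 508 = 508
  Σ(broken) = 1354 kJ
Bonds formed (products):
  O–H: 4 × 473 = 1892
  Σ(formed) = 1892 kJ
ΔH = Σ(broken) − Σ(formed) = 1354 − 1892 = −538 kJ

ΔH ≈ −538 kJ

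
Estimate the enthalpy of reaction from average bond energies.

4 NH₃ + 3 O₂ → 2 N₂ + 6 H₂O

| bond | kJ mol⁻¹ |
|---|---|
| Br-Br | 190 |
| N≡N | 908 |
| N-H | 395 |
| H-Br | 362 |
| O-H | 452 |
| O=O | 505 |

ΔH ≈ −985 kJ

Bonds broken (reactants):
  N-H: 12 × 395 = 4740
  O=O: 3 × 505 = 1515
  Σ(broken) = 6255 kJ
Bonds formed (products):
  N≡N: 2 × 908 = 1816
  O-H: 12 × 452 = 5424
  Σ(formed) = 7240 kJ
ΔH = Σ(broken) − Σ(formed) = 6255 − 7240 = −985 kJ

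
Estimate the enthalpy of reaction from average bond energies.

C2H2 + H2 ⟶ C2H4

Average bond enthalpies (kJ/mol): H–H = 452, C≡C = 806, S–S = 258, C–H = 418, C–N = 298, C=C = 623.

ΔH ≈ −201 kJ

Bonds broken (reactants):
  C≡C: 1 × 806 = 806
  C–H: 2 × 418 = 836
  H–H: 1 × 452 = 452
  Σ(broken) = 2094 kJ
Bonds formed (products):
  C–H: 4 × 418 = 1672
  C=C: 1 × 623 = 623
  Σ(formed) = 2295 kJ
ΔH = Σ(broken) − Σ(formed) = 2094 − 2295 = −201 kJ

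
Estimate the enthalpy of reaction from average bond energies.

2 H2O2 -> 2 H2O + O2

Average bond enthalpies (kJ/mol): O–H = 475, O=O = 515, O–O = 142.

ΔH ≈ −231 kJ

Bonds broken (reactants):
  O–H: 4 × 475 = 1900
  O–O: 2 × 142 = 284
  Σ(broken) = 2184 kJ
Bonds formed (products):
  O–H: 4 × 475 = 1900
  O=O: 1 × 515 = 515
  Σ(formed) = 2415 kJ
ΔH = Σ(broken) − Σ(formed) = 2184 − 2415 = −231 kJ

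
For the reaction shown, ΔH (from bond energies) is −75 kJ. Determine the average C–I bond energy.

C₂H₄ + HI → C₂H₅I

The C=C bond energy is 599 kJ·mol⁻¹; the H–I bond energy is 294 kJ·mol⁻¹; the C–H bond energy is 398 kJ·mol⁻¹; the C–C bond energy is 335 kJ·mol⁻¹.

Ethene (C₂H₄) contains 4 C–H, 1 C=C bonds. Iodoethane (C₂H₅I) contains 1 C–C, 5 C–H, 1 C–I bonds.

D(C–I) ≈ 235 kJ/mol

Let D be the C–I bond energy.
Σ(broken) = 4×398 + 1×599 + 1×294 = 2485
Σ(formed) = 1×335 + 5×398 + 1×D = 2325 + D
ΔH = Σ(broken) − Σ(formed) = (2485) − (2325 + D) = +160 − D
Setting this equal to −75 kJ gives D = 235 kJ/mol.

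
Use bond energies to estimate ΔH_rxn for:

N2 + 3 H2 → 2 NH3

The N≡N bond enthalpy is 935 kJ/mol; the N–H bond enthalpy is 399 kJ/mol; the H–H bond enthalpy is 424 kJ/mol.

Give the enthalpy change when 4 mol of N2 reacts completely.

ΔH = −748 kJ

Bonds broken (reactants):
  H–H: 3 × 424 = 1272
  N≡N: 1 × 935 = 935
  Σ(broken) = 2207 kJ
Bonds formed (products):
  N–H: 6 × 399 = 2394
  Σ(formed) = 2394 kJ
ΔH = Σ(broken) − Σ(formed) = 2207 − 2394 = −187 kJ
For 4× the reaction as written: 4 × (−187) = −748 kJ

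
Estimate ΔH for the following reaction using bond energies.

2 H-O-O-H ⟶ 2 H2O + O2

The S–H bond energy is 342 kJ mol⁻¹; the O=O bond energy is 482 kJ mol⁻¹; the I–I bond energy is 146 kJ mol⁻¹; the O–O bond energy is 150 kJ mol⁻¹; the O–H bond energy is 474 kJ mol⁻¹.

Bonds broken (reactants):
  O–H: 4 × 474 = 1896
  O–O: 2 × 150 = 300
  Σ(broken) = 2196 kJ
Bonds formed (products):
  O–H: 4 × 474 = 1896
  O=O: 1 × 482 = 482
  Σ(formed) = 2378 kJ
ΔH = Σ(broken) − Σ(formed) = 2196 − 2378 = −182 kJ

ΔH ≈ −182 kJ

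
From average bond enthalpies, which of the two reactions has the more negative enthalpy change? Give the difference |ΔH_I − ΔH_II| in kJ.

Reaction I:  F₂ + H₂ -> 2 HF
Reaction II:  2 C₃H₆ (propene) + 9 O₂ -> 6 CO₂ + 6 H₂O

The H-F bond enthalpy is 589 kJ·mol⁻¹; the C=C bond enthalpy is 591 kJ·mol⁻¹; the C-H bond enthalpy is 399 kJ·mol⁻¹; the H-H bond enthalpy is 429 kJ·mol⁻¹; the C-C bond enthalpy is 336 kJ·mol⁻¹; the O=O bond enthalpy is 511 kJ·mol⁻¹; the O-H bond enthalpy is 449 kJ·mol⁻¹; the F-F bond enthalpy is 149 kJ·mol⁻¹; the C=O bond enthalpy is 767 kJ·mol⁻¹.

Reaction II, by 2751 kJ

Reaction I:
  Bonds broken (reactants):
    F-F: 1 × 149 = 149
    H-H: 1 × 429 = 429
    Σ(broken) = 578 kJ
  Bonds formed (products):
    H-F: 2 × 589 = 1178
    Σ(formed) = 1178 kJ
  ΔH_I = 578 − 1178 = −600 kJ
Reaction II:
  Bonds broken (reactants):
    C-C: 2 × 336 = 672
    C-H: 12 × 399 = 4788
    C=C: 2 × 591 = 1182
    O=O: 9 × 511 = 4599
    Σ(broken) = 11241 kJ
  Bonds formed (products):
    C=O: 12 × 767 = 9204
    O-H: 12 × 449 = 5388
    Σ(formed) = 14592 kJ
  ΔH_II = 11241 − 14592 = −3351 kJ
ΔH_I − ΔH_II = +2751 kJ, so reaction II has the more negative ΔH; |ΔH_I − ΔH_II| = 2751 kJ.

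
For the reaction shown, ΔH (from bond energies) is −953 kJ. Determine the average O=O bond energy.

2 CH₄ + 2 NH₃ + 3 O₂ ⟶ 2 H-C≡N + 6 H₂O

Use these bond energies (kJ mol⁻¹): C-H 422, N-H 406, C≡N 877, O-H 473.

D(O=O) ≈ 503 kJ/mol

Let D be the O=O bond energy.
Σ(broken) = 8×422 + 6×406 + 3×D = 5812 + 3D
Σ(formed) = 2×877 + 2×422 + 12×473 = 8274
ΔH = Σ(broken) − Σ(formed) = (5812 + 3D) − (8274) = −2462 + 3D
Setting this equal to −953 kJ gives 3D = 1509, so D = 503 kJ/mol.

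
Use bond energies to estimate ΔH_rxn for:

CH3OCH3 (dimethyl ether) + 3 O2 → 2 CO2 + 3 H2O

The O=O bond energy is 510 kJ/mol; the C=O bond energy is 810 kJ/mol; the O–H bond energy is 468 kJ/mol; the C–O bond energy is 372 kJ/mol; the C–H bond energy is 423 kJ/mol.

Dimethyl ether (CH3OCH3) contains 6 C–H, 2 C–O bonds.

ΔH ≈ −1236 kJ

Bonds broken (reactants):
  C–H: 6 × 423 = 2538
  C–O: 2 × 372 = 744
  O=O: 3 × 510 = 1530
  Σ(broken) = 4812 kJ
Bonds formed (products):
  C=O: 4 × 810 = 3240
  O–H: 6 × 468 = 2808
  Σ(formed) = 6048 kJ
ΔH = Σ(broken) − Σ(formed) = 4812 − 6048 = −1236 kJ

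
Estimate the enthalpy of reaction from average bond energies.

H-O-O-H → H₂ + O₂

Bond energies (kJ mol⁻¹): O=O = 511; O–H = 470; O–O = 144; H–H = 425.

Bonds broken (reactants):
  O–H: 2 × 470 = 940
  O–O: 1 × 144 = 144
  Σ(broken) = 1084 kJ
Bonds formed (products):
  H–H: 1 × 425 = 425
  O=O: 1 × 511 = 511
  Σ(formed) = 936 kJ
ΔH = Σ(broken) − Σ(formed) = 1084 − 936 = +148 kJ

ΔH ≈ +148 kJ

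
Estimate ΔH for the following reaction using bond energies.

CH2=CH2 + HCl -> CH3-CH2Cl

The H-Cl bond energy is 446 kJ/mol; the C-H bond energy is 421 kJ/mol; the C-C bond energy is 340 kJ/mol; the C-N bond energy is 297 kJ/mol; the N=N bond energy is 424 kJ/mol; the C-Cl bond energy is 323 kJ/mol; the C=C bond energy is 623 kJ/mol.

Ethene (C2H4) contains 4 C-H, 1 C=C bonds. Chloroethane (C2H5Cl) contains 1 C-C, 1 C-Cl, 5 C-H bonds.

Bonds broken (reactants):
  C-H: 4 × 421 = 1684
  C=C: 1 × 623 = 623
  H-Cl: 1 × 446 = 446
  Σ(broken) = 2753 kJ
Bonds formed (products):
  C-C: 1 × 340 = 340
  C-Cl: 1 × 323 = 323
  C-H: 5 × 421 = 2105
  Σ(formed) = 2768 kJ
ΔH = Σ(broken) − Σ(formed) = 2753 − 2768 = −15 kJ

ΔH ≈ −15 kJ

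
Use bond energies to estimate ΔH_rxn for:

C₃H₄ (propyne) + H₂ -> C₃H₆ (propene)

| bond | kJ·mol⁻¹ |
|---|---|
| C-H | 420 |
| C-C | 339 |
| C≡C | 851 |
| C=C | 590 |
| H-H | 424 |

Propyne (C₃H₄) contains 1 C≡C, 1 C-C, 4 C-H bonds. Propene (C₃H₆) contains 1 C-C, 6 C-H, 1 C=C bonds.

Bonds broken (reactants):
  C≡C: 1 × 851 = 851
  C-C: 1 × 339 = 339
  C-H: 4 × 420 = 1680
  H-H: 1 × 424 = 424
  Σ(broken) = 3294 kJ
Bonds formed (products):
  C-C: 1 × 339 = 339
  C-H: 6 × 420 = 2520
  C=C: 1 × 590 = 590
  Σ(formed) = 3449 kJ
ΔH = Σ(broken) − Σ(formed) = 3294 − 3449 = −155 kJ

ΔH ≈ −155 kJ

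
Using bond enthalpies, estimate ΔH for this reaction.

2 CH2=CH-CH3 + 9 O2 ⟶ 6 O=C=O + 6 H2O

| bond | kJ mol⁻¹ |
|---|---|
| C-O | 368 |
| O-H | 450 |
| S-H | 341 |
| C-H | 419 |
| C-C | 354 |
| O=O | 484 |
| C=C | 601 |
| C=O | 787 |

ΔH ≈ −3550 kJ

Bonds broken (reactants):
  C-C: 2 × 354 = 708
  C-H: 12 × 419 = 5028
  C=C: 2 × 601 = 1202
  O=O: 9 × 484 = 4356
  Σ(broken) = 11294 kJ
Bonds formed (products):
  C=O: 12 × 787 = 9444
  O-H: 12 × 450 = 5400
  Σ(formed) = 14844 kJ
ΔH = Σ(broken) − Σ(formed) = 11294 − 14844 = −3550 kJ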